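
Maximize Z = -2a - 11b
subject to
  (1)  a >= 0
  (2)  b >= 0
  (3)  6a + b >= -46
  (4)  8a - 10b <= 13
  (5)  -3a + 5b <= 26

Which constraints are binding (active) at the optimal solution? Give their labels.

(1) and (2)

Feasible corners and Z = -2a - 11b:
  (0, 0) → Z = 0
  (0, 26/5) → Z = -286/5
  (13/8, 0) → Z = -13/4
  (65/2, 247/10) → Z = -3367/10

The maximum is at (0, 0). Substituting into each constraint, equality holds for (1) and (2); the remaining constraints have slack.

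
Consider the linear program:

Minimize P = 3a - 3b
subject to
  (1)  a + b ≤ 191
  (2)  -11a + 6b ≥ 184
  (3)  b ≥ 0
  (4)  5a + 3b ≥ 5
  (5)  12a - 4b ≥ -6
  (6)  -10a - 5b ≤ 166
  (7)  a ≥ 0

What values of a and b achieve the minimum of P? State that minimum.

Vertices and P = 3a - 3b:
  (962/17, 2285/17) → P = -3969/17
  (379/8, 1149/8) → P = -1155/4
  (25, 153/2) → P = -309/2

At the optimal vertex, a + b = 191 and 12a - 4b = -6.
Solving simultaneously gives a = 379/8, b = 1149/8.

a = 379/8, b = 1149/8, minimum P = -1155/4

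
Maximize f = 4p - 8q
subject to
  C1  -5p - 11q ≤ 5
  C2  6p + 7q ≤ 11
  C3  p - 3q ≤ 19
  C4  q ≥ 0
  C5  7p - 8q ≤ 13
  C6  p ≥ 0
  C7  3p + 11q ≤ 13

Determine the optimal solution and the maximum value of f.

The optimum lies where 6p + 7q = 11 and q = 0.
Solving simultaneously gives p = 11/6, q = 0.

p = 11/6, q = 0, maximum f = 22/3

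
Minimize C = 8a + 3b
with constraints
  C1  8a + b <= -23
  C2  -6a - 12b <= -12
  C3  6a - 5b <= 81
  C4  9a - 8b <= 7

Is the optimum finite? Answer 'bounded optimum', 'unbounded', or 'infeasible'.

From the feasible point (-16/5, 13/5), moving in the direction (-12, 6) keeps every constraint satisfied while C decreases without bound.

unbounded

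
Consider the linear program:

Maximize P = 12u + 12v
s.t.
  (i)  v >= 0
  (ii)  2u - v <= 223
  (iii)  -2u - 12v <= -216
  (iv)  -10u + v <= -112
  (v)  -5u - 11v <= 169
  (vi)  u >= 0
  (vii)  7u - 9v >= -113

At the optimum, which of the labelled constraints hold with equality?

Feasible corners and P = 12u + 12v:
  (223/2, 0) → P = 1338
  (108, 0) → P = 1296
  (2120/11, 1787/11) → P = 46884/11
  (780/61, 968/61) → P = 20976/61
  (1121/83, 1914/83) → P = 36420/83

The maximum is at (2120/11, 1787/11). Substituting into each constraint, equality holds for (ii) and (vii); the remaining constraints have slack.

(ii) and (vii)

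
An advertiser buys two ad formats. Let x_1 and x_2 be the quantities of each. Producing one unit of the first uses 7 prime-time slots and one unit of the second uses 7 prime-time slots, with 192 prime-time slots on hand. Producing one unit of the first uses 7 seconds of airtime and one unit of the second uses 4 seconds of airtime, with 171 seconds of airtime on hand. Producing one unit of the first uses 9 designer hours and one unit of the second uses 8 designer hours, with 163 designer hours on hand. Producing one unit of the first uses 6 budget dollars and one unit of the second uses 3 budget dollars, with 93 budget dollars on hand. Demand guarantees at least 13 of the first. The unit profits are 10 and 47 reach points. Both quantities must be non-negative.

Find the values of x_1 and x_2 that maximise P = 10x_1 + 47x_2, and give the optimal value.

x_1 = 13, x_2 = 5, maximum P = 365

Feasible corners and P = 10x_1 + 47x_2:
  (31/2, 0) → P = 155
  (13, 0) → P = 130
  (13, 5) → P = 365

The optimum lies where 6x_1 + 3x_2 = 93 and x_1 = 13.
Solving simultaneously gives x_1 = 13, x_2 = 5.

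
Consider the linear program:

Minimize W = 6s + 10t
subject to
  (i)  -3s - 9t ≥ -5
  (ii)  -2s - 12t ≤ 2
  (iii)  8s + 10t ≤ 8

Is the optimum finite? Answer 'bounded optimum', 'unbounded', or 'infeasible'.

From the feasible point (11/21, 8/21), moving in the direction (-12, 2) keeps every constraint satisfied while W decreases without bound.

unbounded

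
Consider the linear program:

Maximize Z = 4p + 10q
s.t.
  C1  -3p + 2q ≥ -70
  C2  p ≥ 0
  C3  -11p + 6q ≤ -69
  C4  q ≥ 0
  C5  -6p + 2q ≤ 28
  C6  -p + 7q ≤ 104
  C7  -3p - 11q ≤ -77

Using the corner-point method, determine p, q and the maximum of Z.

p = 698/19, q = 382/19, maximum Z = 348

Extreme points and Z = 4p + 10q:
  (698/19, 382/19) → Z = 348
  (308/13, 7/13) → Z = 1302/13
  (1107/71, 1213/71) → Z = 16558/71
  (1221/139, 640/139) → Z = 11284/139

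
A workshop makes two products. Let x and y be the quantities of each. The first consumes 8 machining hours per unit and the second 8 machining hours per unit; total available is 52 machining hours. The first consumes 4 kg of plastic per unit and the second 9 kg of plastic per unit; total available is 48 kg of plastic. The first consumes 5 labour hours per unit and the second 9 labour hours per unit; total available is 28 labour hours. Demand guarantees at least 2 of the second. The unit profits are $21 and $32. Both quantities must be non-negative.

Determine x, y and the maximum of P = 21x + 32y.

x = 2, y = 2, maximum P = 106

The optimum lies where 5x + 9y = 28 and y = 2.
Solving simultaneously gives x = 2, y = 2.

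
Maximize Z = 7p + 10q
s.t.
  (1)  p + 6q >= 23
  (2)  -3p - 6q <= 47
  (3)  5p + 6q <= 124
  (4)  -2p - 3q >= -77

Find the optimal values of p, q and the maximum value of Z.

p = -30, q = 137/3, maximum Z = 740/3

The feasible region is unbounded (it extends along (-3, 2), (-2, 1)), but Z strictly decreases along every unbounded feasible direction, so there is no improving ray and the maximum is attained at a vertex.

The binding constraints are 5p + 6q = 124 and -2p - 3q = -77.
Solving simultaneously gives p = -30, q = 137/3.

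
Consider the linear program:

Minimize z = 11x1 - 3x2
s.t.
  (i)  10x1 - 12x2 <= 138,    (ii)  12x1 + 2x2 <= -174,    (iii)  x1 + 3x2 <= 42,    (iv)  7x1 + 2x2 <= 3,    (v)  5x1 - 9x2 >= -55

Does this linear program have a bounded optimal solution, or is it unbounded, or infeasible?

unbounded

From the feasible point (-453/41, -849/41), moving in the direction (-12, -10) keeps every constraint satisfied while z decreases without bound.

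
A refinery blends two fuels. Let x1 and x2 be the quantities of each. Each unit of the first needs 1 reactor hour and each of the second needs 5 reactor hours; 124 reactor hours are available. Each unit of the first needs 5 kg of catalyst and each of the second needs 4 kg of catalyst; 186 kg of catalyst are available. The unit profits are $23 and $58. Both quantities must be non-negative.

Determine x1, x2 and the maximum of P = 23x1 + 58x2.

Feasible corners and P = 23x1 + 58x2:
  (0, 0) → P = 0
  (0, 124/5) → P = 7192/5
  (186/5, 0) → P = 4278/5
  (62/3, 62/3) → P = 1674

The optimum lies where x1 + 5x2 = 124 and 5x1 + 4x2 = 186.
Solving simultaneously gives x1 = 62/3, x2 = 62/3.

x1 = 62/3, x2 = 62/3, maximum P = 1674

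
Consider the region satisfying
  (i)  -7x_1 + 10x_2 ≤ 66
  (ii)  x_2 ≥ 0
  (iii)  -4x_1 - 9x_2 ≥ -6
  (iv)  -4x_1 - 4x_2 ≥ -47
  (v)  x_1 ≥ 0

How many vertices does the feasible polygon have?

The feasible vertices (each the meet of two boundaries and inside every other half-plane) are:
  (3/2, 0)
  (0, 0)
  (0, 2/3)

3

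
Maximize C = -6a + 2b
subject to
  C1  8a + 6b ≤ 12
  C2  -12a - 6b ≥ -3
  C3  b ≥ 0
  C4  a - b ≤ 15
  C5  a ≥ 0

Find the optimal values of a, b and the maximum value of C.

a = 0, b = 1/2, maximum C = 1

The optimum lies where -12a - 6b = -3 and a = 0.
Solving simultaneously gives a = 0, b = 1/2.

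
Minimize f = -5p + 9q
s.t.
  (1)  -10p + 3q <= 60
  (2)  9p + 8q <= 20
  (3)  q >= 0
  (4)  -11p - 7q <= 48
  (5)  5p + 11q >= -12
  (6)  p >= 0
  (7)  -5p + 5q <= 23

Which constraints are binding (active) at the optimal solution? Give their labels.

(2) and (3)

Corner points and f = -5p + 9q:
  (20/9, 0) → f = -100/9
  (0, 5/2) → f = 45/2
  (0, 0) → f = 0

The minimum is at (20/9, 0). Substituting into each constraint, equality holds for (2) and (3); the remaining constraints have slack.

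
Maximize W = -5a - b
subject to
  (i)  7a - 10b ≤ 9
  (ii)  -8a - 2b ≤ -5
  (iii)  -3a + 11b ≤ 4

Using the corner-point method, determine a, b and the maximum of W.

a = 1/2, b = 1/2, maximum W = -3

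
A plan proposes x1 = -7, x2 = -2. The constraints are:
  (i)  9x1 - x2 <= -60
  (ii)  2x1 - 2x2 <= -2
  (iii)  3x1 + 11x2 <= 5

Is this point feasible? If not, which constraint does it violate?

(i): -61 ≤ -60 ✓
(ii): -10 ≤ -2 ✓
(iii): -43 ≤ 5 ✓

feasible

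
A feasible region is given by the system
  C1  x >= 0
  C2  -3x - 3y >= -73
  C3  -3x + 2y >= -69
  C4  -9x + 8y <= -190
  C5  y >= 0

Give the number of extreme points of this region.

Intersecting each pair of boundary lines and keeping only the points that satisfy every inequality leaves:
  (353/15, 4/5)
  (1154/51, 29/17)
  (23, 0)
  (190/9, 0)

4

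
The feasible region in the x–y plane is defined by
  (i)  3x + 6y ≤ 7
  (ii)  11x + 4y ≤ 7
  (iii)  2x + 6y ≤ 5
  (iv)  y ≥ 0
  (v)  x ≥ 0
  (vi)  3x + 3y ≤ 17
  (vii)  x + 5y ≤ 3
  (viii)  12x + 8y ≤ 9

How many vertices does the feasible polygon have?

Intersecting each pair of boundary lines and keeping only the points that satisfy every inequality leaves:
  (7/11, 0)
  (1/2, 3/8)
  (0, 0)
  (0, 3/5)
  (21/52, 27/52)

5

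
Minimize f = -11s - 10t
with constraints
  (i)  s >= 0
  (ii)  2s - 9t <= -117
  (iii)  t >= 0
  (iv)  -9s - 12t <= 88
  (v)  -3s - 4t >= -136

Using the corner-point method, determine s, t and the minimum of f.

s = 108/5, t = 89/5, minimum f = -2078/5

Extreme points and f = -11s - 10t:
  (0, 13) → f = -130
  (0, 34) → f = -340
  (108/5, 89/5) → f = -2078/5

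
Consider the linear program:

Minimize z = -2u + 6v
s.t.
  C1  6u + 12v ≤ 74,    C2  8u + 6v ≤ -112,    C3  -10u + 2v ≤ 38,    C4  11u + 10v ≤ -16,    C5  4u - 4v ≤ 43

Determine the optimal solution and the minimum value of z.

u = -119/16, v = -291/16, minimum z = -377/4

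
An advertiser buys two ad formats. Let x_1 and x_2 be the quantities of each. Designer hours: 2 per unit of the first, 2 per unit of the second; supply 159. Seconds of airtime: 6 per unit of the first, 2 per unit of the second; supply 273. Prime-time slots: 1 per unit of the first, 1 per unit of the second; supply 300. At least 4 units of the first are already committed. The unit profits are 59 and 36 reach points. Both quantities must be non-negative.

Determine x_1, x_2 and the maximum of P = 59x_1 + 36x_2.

Vertices and P = 59x_1 + 36x_2:
  (91/2, 0) → P = 5369/2
  (4, 0) → P = 236
  (57/2, 51) → P = 7035/2
  (4, 151/2) → P = 2954

x_1 = 57/2, x_2 = 51, maximum P = 7035/2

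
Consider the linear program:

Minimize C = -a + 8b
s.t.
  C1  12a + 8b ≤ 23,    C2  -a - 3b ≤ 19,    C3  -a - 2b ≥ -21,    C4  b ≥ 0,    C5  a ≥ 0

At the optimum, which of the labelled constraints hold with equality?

C1 and C4

Corner points and C = -a + 8b:
  (23/12, 0) → C = -23/12
  (0, 23/8) → C = 23
  (0, 0) → C = 0

The minimum is at (23/12, 0). Substituting into each constraint, equality holds for C1 and C4; the remaining constraints have slack.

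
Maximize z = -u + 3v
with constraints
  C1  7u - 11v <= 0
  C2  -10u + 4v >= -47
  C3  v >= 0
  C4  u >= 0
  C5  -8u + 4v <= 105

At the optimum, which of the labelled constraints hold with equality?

Feasible corners and z = -u + 3v:
  (517/82, 329/82) → z = 235/41
  (0, 0) → z = 0
  (76, 713/4) → z = 1835/4
  (0, 105/4) → z = 315/4

The maximum is at (76, 713/4). Substituting into each constraint, equality holds for C2 and C5; the remaining constraints have slack.

C2 and C5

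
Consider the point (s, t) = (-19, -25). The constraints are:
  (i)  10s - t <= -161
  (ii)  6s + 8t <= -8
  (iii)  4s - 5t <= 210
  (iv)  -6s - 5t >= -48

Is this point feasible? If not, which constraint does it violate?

(i): -165 ≤ -161 ✓
(ii): -314 ≤ -8 ✓
(iii): 49 ≤ 210 ✓
(iv): 239 ≥ -48 ✓

feasible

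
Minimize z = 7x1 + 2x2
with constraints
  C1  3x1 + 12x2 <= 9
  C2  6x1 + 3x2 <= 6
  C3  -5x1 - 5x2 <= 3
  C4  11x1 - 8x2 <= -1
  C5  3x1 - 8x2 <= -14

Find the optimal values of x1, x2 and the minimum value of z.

x1 = -9/5, x2 = 6/5, minimum z = -51/5

Corner points and z = 7x1 + 2x2:
  (-9/5, 6/5) → z = -51/5
  (-8/5, 23/20) → z = -89/10
  (-94/55, 61/55) → z = -536/55

At the optimal vertex, 3x1 + 12x2 = 9 and -5x1 - 5x2 = 3.
Solving simultaneously gives x1 = -9/5, x2 = 6/5.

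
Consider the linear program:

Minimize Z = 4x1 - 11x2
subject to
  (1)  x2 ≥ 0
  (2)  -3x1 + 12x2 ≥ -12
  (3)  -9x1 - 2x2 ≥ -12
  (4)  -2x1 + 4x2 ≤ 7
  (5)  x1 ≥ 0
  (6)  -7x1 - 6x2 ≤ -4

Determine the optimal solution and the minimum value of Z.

x1 = 17/20, x2 = 87/40, minimum Z = -821/40

Feasible corners and Z = 4x1 - 11x2:
  (4/3, 0) → Z = 16/3
  (4/7, 0) → Z = 16/7
  (17/20, 87/40) → Z = -821/40
  (0, 7/4) → Z = -77/4
  (0, 2/3) → Z = -22/3

At the optimal vertex, -9x1 - 2x2 = -12 and -2x1 + 4x2 = 7.
Solving simultaneously gives x1 = 17/20, x2 = 87/40.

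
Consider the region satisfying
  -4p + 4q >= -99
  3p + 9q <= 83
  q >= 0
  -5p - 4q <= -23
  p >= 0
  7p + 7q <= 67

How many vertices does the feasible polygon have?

Of the 15 pairwise boundary intersections, those satisfying every inequality are:
  (0, 83/9)
  (11/21, 190/21)
  (23/5, 0)
  (67/7, 0)
  (0, 23/4)

5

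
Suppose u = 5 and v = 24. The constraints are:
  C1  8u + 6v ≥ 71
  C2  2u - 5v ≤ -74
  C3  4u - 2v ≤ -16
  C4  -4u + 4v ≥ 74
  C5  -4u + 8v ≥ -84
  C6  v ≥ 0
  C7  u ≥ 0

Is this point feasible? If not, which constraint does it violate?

feasible

C1: 184 ≥ 71 ✓
C2: -110 ≤ -74 ✓
C3: -28 ≤ -16 ✓
C4: 76 ≥ 74 ✓
C5: 172 ≥ -84 ✓
C6: 24 ≥ 0 ✓
C7: 5 ≥ 0 ✓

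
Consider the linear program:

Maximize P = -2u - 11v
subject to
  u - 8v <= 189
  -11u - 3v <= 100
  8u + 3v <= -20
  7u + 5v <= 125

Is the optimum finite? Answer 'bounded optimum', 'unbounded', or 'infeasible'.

Feasible corners and P = -2u - 11v:
  (-233/91, -2179/91) → P = 24435/91
  (407/67, -1532/67) → P = 16038/67
  (-875/34, 2075/34) → P = -21075/34
  (-25, 60) → P = -610
The feasible region has finitely many vertices and no improving ray; the maximum is 24435/91 at (-233/91, -2179/91).

bounded optimum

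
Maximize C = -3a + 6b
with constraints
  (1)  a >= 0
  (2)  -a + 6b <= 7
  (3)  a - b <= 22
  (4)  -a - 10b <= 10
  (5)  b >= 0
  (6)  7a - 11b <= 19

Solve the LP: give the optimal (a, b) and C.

Extreme points and C = -3a + 6b:
  (0, 7/6) → C = 7
  (0, 0) → C = 0
  (191/31, 68/31) → C = -165/31
  (19/7, 0) → C = -57/7

a = 0, b = 7/6, maximum C = 7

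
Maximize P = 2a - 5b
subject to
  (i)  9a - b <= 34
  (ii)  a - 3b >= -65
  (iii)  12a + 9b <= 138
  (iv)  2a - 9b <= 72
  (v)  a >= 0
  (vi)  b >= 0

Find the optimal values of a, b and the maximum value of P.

a = 34/9, b = 0, maximum P = 68/9

Feasible corners and P = 2a - 5b:
  (148/31, 278/31) → P = -1094/31
  (34/9, 0) → P = 68/9
  (0, 46/3) → P = -230/3
  (0, 0) → P = 0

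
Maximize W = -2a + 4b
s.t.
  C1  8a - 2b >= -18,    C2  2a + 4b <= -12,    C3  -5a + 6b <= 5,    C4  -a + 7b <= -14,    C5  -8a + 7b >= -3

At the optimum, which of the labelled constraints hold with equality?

C1 and C4

Corner points and W = -2a + 4b:
  (-77/27, -65/27) → W = -106/27
  (-33/10, -21/5) → W = -51/5
  (-11/7, -109/49) → W = -282/49

The maximum is at (-77/27, -65/27). Substituting into each constraint, equality holds for C1 and C4; the remaining constraints have slack.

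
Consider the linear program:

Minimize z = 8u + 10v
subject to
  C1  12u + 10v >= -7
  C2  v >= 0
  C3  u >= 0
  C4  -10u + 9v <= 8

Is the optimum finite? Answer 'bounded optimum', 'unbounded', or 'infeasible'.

bounded optimum

Extreme points and z = 8u + 10v:
  (0, 0) → z = 0
  (0, 8/9) → z = 80/9
The feasible region has finitely many vertices and no improving ray; the minimum is 0 at (0, 0).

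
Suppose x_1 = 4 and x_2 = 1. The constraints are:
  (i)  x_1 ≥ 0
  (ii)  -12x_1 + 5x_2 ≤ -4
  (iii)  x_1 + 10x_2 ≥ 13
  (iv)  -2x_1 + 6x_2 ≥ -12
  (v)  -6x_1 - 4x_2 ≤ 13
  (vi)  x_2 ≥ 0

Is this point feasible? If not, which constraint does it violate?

feasible

(i): 4 ≥ 0 ✓
(ii): -43 ≤ -4 ✓
(iii): 14 ≥ 13 ✓
(iv): -2 ≥ -12 ✓
(v): -28 ≤ 13 ✓
(vi): 1 ≥ 0 ✓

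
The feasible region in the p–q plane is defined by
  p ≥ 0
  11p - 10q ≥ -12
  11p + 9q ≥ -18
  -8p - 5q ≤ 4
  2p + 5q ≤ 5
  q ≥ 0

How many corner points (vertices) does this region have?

Pairwise boundary intersections that survive every other constraint:
  (0, 1)
  (0, 0)
  (5/2, 0)

3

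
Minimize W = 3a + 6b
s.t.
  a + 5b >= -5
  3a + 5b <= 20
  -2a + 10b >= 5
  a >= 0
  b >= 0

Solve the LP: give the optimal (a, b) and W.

a = 0, b = 1/2, minimum W = 3

Feasible corners and W = 3a + 6b:
  (35/8, 11/8) → W = 171/8
  (0, 4) → W = 24
  (0, 1/2) → W = 3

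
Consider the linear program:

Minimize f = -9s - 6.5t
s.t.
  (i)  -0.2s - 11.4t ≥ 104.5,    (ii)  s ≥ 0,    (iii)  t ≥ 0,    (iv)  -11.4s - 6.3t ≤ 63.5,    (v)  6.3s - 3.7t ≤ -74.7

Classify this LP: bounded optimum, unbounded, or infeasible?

infeasible

The boundaries s = 0 and 6.3s - 3.7t = -74.7 meet at (0, 747/37), but that point violates -0.2s - 11.4t ≥ 104.5. Every candidate vertex is excluded by some other constraint, so the feasible region is empty.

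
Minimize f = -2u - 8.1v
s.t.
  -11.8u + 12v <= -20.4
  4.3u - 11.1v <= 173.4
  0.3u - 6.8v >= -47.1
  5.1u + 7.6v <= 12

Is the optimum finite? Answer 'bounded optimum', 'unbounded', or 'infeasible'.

Extreme points and f = -2u - 8.1v:
  (-3434/147, -10880/441) → f = 36244/147
  (1869/943, 939/3772) → f = -225579/37720
  (145104/8929, -83274/8929) → f = 1921557/44645
The feasible region has finitely many vertices and no improving ray; the minimum is -225579/37720 at (1869/943, 939/3772).

bounded optimum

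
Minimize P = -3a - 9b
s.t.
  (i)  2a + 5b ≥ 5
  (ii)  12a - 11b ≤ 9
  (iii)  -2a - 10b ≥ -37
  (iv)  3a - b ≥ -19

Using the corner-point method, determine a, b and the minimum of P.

Vertices and P = -3a - 9b:
  (50/41, 21/41) → P = -339/41
  (-90/17, 53/17) → P = -207/17
  (7/2, 3) → P = -75/2
  (-153/32, 149/32) → P = -441/16

The binding constraints are 12a - 11b = 9 and -2a - 10b = -37.
Solving simultaneously gives a = 7/2, b = 3.

a = 7/2, b = 3, minimum P = -75/2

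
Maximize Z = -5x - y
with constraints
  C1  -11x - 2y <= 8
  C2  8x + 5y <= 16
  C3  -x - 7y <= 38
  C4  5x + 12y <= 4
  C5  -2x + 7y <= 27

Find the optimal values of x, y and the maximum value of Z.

Extreme points and Z = -5x - y:
  (4/15, -82/15) → Z = 62/15
  (-52/61, 42/61) → Z = 218/61
  (302/51, -320/51) → Z = -70/3
  (172/71, -48/71) → Z = -812/71

At the optimal vertex, -11x - 2y = 8 and -x - 7y = 38.
Solving simultaneously gives x = 4/15, y = -82/15.

x = 4/15, y = -82/15, maximum Z = 62/15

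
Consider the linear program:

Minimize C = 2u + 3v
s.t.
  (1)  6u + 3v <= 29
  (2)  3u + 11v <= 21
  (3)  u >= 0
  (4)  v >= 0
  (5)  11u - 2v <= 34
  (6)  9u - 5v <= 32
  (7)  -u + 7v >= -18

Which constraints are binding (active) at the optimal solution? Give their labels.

Corner points and C = 2u + 3v:
  (0, 21/11) → C = 63/11
  (416/127, 129/127) → C = 1219/127
  (0, 0) → C = 0
  (34/11, 0) → C = 68/11

The minimum is at (0, 0). Substituting into each constraint, equality holds for (3) and (4); the remaining constraints have slack.

(3) and (4)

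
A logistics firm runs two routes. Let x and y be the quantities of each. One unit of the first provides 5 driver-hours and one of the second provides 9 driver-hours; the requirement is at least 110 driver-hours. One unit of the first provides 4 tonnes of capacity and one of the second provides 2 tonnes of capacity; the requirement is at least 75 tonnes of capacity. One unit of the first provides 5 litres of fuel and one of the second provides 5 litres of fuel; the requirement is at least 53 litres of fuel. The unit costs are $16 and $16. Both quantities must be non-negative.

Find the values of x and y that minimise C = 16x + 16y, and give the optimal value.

The feasible region is unbounded (it extends along (0, 1), (1, 0)), but C strictly increases along every unbounded feasible direction, so there is no improving ray and the minimum is attained at a vertex.

At the optimal vertex, 5x + 9y = 110 and 4x + 2y = 75.
Solving simultaneously gives x = 35/2, y = 5/2.

x = 35/2, y = 5/2, minimum C = 320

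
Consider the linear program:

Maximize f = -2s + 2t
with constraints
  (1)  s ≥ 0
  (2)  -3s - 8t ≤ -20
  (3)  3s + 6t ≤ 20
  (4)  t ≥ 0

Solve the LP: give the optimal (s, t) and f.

Corner points and f = -2s + 2t:
  (0, 5/2) → f = 5
  (0, 10/3) → f = 20/3
  (20/3, 0) → f = -40/3

The binding constraints are s = 0 and 3s + 6t = 20.
Solving simultaneously gives s = 0, t = 10/3.

s = 0, t = 10/3, maximum f = 20/3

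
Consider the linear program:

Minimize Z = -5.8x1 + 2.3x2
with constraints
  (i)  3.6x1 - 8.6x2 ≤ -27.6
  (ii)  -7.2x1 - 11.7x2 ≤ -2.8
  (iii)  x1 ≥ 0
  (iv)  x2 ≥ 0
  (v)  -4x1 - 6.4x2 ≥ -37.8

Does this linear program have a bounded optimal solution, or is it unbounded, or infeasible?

Feasible corners and Z = -5.8x1 + 2.3x2:
  (0, 138/43) → Z = 1587/215
  (3711/1436, 3081/718) → Z = -9189/1795
  (0, 5.90625) → Z = 13.584375
The feasible region has finitely many vertices and no improving ray; the minimum is -9189/1795 at (3711/1436, 3081/718).

bounded optimum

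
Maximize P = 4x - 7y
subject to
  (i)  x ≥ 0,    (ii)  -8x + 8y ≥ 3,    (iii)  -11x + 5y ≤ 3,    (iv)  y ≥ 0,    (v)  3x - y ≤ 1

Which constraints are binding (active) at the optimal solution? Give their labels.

(i) and (ii)

Feasible corners and P = 4x - 7y:
  (0, 3/8) → P = -21/8
  (0, 3/5) → P = -21/5
  (11/16, 17/16) → P = -75/16
  (2, 5) → P = -27

The maximum is at (0, 3/8). Substituting into each constraint, equality holds for (i) and (ii); the remaining constraints have slack.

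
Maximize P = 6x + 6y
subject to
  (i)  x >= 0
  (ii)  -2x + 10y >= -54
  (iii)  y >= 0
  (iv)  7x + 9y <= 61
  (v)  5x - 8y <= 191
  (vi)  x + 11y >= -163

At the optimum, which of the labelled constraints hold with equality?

Extreme points and P = 6x + 6y:
  (0, 0) → P = 0
  (0, 61/9) → P = 122/3
  (61/7, 0) → P = 366/7

The maximum is at (61/7, 0). Substituting into each constraint, equality holds for (iii) and (iv); the remaining constraints have slack.

(iii) and (iv)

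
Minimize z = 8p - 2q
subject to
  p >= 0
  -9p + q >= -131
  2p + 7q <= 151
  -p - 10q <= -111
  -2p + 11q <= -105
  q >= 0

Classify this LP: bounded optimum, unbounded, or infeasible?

infeasible

The boundaries p = 0 and 2p + 7q = 151 meet at (0, 151/7), but that point violates -2p + 11q ≤ -105. Every candidate vertex is excluded by some other constraint, so the feasible region is empty.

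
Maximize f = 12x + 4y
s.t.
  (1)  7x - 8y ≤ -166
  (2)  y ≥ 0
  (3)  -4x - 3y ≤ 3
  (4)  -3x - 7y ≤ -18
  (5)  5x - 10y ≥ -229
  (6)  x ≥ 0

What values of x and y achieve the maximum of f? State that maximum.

Vertices and f = 12x + 4y:
  (86/15, 773/30) → f = 2578/15
  (0, 83/4) → f = 83
  (0, 229/10) → f = 458/5

x = 86/15, y = 773/30, maximum f = 2578/15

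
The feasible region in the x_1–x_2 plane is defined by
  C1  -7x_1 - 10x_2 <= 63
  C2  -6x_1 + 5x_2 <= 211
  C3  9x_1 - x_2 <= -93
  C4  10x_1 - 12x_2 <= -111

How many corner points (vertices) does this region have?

Of the 6 pairwise boundary intersections, those satisfying every inequality are:
  (-485/19, 1099/95)
  (-993/97, 84/97)
  (-254/39, 447/13)

3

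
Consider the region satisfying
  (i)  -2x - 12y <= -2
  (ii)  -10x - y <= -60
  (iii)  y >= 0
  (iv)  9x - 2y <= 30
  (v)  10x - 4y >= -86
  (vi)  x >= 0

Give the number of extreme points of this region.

3

The feasible vertices (each the meet of two boundaries and inside every other half-plane) are:
  (150/29, 240/29)
  (77/25, 146/5)
  (73/4, 537/8)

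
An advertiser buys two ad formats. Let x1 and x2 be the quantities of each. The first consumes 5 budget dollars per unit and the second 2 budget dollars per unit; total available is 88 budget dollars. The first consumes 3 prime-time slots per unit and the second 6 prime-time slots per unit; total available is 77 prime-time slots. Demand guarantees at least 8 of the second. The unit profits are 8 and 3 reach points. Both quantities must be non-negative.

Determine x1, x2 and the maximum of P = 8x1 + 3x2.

Feasible corners and P = 8x1 + 3x2:
  (0, 77/6) → P = 77/2
  (0, 8) → P = 24
  (29/3, 8) → P = 304/3

The binding constraints are 3x1 + 6x2 = 77 and x2 = 8.
Solving simultaneously gives x1 = 29/3, x2 = 8.

x1 = 29/3, x2 = 8, maximum P = 304/3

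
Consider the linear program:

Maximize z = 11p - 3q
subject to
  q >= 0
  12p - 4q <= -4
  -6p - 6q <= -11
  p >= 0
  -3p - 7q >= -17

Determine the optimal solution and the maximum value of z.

Feasible corners and z = 11p - 3q:
  (5/24, 13/8) → z = -31/12
  (5/12, 9/4) → z = -13/6
  (0, 11/6) → z = -11/2
  (0, 17/7) → z = -51/7

At the optimal vertex, 12p - 4q = -4 and -3p - 7q = -17.
Solving simultaneously gives p = 5/12, q = 9/4.

p = 5/12, q = 9/4, maximum z = -13/6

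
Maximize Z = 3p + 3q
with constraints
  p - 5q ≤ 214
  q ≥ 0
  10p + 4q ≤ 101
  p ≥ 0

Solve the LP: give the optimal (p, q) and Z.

p = 0, q = 101/4, maximum Z = 303/4

At the optimal vertex, 10p + 4q = 101 and p = 0.
Solving simultaneously gives p = 0, q = 101/4.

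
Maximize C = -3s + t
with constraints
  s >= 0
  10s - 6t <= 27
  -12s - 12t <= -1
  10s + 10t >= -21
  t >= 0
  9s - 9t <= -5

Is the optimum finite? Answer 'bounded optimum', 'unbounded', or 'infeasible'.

unbounded

From the feasible point (0, 5/9), moving in the direction (0, 1) keeps every constraint satisfied while C increases without bound.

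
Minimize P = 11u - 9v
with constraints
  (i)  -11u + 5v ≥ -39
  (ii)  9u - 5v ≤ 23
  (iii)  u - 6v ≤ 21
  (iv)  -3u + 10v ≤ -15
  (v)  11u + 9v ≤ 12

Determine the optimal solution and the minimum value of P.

Extreme points and P = 11u - 9v:
  (33/49, -166/49) → P = 1857/49
  (267/136, -145/136) → P = 2121/68
  (-15, -6) → P = -111
  (255/137, -129/137) → P = 3966/137

The binding constraints are u - 6v = 21 and -3u + 10v = -15.
Solving simultaneously gives u = -15, v = -6.

u = -15, v = -6, minimum P = -111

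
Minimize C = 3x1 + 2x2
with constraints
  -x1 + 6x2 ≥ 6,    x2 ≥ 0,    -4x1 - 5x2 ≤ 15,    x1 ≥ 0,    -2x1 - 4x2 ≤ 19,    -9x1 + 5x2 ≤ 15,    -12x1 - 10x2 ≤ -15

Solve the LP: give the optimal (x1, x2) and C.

x1 = 0, x2 = 3/2, minimum C = 3

Vertices and C = 3x1 + 2x2:
  (15/41, 87/82) → C = 132/41
  (0, 3) → C = 6
  (0, 3/2) → C = 3
The feasible region is unbounded (it extends along (6, 1), (5, 9)), but C strictly increases along every unbounded feasible direction, so there is no improving ray and the minimum is attained at a vertex.

The binding constraints are x1 = 0 and -12x1 - 10x2 = -15.
Solving simultaneously gives x1 = 0, x2 = 3/2.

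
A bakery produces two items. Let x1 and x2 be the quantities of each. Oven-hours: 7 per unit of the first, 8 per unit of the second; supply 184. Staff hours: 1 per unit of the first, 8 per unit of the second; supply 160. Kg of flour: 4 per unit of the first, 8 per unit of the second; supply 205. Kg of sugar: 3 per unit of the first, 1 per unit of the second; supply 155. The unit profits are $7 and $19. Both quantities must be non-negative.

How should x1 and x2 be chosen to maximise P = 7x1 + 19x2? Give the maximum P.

x1 = 4, x2 = 39/2, maximum P = 797/2

Corner points and P = 7x1 + 19x2:
  (0, 0) → P = 0
  (0, 20) → P = 380
  (184/7, 0) → P = 184
  (4, 39/2) → P = 797/2

The optimum lies where 7x1 + 8x2 = 184 and x1 + 8x2 = 160.
Solving simultaneously gives x1 = 4, x2 = 39/2.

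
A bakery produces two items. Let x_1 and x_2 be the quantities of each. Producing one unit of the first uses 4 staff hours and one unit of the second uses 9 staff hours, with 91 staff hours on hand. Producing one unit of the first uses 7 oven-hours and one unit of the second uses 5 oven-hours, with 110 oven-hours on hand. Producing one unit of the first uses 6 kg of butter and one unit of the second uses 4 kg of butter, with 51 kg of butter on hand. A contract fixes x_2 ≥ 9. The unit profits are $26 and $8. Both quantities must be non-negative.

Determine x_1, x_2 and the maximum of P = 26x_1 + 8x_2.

Corner points and P = 26x_1 + 8x_2:
  (0, 91/9) → P = 728/9
  (0, 9) → P = 72
  (5/2, 9) → P = 137

The optimum lies where 4x_1 + 9x_2 = 91 and 6x_1 + 4x_2 = 51.
Solving simultaneously gives x_1 = 5/2, x_2 = 9.

x_1 = 5/2, x_2 = 9, maximum P = 137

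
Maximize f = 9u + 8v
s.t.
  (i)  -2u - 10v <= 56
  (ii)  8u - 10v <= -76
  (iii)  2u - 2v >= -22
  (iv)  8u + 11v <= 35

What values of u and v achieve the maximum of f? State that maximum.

Feasible corners and f = 9u + 8v:
  (-66/5, -74/25) → f = -3562/25
  (-83/6, -17/6) → f = -883/6
  (-81/28, 37/7) → f = 65/4
  (-86/19, 123/19) → f = 210/19

The optimum lies where 8u - 10v = -76 and 8u + 11v = 35.
Solving simultaneously gives u = -81/28, v = 37/7.

u = -81/28, v = 37/7, maximum f = 65/4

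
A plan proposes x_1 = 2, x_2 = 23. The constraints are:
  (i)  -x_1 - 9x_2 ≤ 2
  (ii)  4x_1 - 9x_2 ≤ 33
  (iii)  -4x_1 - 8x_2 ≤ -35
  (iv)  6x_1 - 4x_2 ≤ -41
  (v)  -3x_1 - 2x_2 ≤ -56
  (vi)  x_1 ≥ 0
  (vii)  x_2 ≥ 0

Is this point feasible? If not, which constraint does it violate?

not feasible — violates (v)

Constraint (v): -3x_1 - 2x_2 = -52, which is not ≤ -56. All other constraints are satisfied.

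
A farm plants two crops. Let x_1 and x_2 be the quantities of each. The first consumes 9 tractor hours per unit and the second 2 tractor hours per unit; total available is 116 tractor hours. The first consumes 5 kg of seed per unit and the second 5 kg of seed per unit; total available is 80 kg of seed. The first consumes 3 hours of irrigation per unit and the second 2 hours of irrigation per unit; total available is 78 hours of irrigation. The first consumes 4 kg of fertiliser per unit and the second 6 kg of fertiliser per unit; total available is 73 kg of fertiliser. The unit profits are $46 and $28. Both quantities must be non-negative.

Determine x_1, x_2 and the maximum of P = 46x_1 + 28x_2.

x_1 = 12, x_2 = 4, maximum P = 664

Vertices and P = 46x_1 + 28x_2:
  (0, 0) → P = 0
  (0, 73/6) → P = 1022/3
  (116/9, 0) → P = 5336/9
  (12, 4) → P = 664
  (23/2, 9/2) → P = 655

At the optimal vertex, 9x_1 + 2x_2 = 116 and 5x_1 + 5x_2 = 80.
Solving simultaneously gives x_1 = 12, x_2 = 4.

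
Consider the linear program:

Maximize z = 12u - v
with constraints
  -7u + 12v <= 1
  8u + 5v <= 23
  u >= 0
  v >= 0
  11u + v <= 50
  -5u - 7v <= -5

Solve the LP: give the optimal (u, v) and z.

u = 23/8, v = 0, maximum z = 69/2

Feasible corners and z = 12u - v:
  (271/131, 169/131) → z = 3083/131
  (53/109, 40/109) → z = 596/109
  (23/8, 0) → z = 69/2
  (1, 0) → z = 12

At the optimal vertex, 8u + 5v = 23 and v = 0.
Solving simultaneously gives u = 23/8, v = 0.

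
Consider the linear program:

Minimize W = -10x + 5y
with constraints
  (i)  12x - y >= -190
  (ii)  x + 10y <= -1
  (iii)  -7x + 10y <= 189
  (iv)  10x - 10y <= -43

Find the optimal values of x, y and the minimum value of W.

x = -4, y = 3/10, minimum W = 83/2

Vertices and W = -10x + 5y:
  (-1901/121, 178/121) → W = 19900/121
  (-1857/110, -692/55) → W = 1165/11
  (-4, 3/10) → W = 83/2

At the optimal vertex, x + 10y = -1 and 10x - 10y = -43.
Solving simultaneously gives x = -4, y = 3/10.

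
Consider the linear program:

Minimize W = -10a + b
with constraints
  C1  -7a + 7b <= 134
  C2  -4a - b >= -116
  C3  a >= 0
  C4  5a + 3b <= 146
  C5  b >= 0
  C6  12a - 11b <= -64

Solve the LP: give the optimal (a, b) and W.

a = 202/13, b = 296/13, minimum W = -1724/13

Vertices and W = -10a + b:
  (0, 134/7) → W = 134/7
  (155/14, 423/14) → W = -161/2
  (0, 64/11) → W = 64/11
  (202/13, 296/13) → W = -1724/13

The binding constraints are 5a + 3b = 146 and 12a - 11b = -64.
Solving simultaneously gives a = 202/13, b = 296/13.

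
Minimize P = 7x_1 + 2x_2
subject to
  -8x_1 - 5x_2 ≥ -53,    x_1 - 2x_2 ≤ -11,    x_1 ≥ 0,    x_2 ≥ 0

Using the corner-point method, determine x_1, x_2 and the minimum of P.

x_1 = 0, x_2 = 11/2, minimum P = 11

The optimum lies where x_1 - 2x_2 = -11 and x_1 = 0.
Solving simultaneously gives x_1 = 0, x_2 = 11/2.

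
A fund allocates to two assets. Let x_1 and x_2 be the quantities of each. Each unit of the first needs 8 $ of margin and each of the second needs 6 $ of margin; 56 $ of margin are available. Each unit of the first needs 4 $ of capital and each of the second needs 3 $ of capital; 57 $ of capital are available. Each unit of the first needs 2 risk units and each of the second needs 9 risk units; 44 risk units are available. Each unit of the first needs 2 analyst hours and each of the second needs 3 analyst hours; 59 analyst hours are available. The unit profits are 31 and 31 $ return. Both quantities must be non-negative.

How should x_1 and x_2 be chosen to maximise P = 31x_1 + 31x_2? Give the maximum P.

x_1 = 4, x_2 = 4, maximum P = 248

At the optimal vertex, 8x_1 + 6x_2 = 56 and 2x_1 + 9x_2 = 44.
Solving simultaneously gives x_1 = 4, x_2 = 4.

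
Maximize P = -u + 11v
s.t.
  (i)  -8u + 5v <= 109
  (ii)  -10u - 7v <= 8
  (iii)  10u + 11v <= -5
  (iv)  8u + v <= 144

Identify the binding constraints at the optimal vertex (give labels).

Extreme points and P = -u + 11v:
  (-53/40, 3/4) → P = 383/40
  (508/23, -752/23) → P = -8780/23
  (1589/78, -740/39) → P = -17869/78

The maximum is at (-53/40, 3/4). Substituting into each constraint, equality holds for (ii) and (iii); the remaining constraints have slack.

(ii) and (iii)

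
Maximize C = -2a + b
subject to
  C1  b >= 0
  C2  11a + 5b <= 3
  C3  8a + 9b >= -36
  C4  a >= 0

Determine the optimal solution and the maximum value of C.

a = 0, b = 3/5, maximum C = 3/5

Corner points and C = -2a + b:
  (3/11, 0) → C = -6/11
  (0, 0) → C = 0
  (0, 3/5) → C = 3/5

The binding constraints are 11a + 5b = 3 and a = 0.
Solving simultaneously gives a = 0, b = 3/5.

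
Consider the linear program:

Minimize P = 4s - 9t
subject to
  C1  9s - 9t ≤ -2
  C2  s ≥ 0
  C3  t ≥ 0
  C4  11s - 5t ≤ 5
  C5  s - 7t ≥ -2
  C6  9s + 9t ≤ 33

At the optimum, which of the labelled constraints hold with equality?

C2 and C5

Vertices and P = 4s - 9t:
  (0, 2/9) → P = -2
  (2/27, 8/27) → P = -64/27
  (0, 2/7) → P = -18/7

The minimum is at (0, 2/7). Substituting into each constraint, equality holds for C2 and C5; the remaining constraints have slack.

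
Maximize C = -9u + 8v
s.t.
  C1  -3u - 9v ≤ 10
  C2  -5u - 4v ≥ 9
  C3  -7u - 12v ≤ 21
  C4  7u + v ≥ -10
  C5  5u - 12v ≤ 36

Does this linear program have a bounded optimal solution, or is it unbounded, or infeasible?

bounded optimum

Corner points and C = -9u + 8v:
  (-41/33, -23/33) → C = 185/33
  (-4/3, -2/3) → C = 20/3
  (-31/23, -13/23) → C = 175/23
The feasible region has finitely many vertices and no improving ray; the maximum is 175/23 at (-31/23, -13/23).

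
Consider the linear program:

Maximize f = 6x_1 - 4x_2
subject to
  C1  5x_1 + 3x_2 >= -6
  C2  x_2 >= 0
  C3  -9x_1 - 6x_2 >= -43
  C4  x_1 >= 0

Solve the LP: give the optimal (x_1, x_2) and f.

Vertices and f = 6x_1 - 4x_2:
  (43/9, 0) → f = 86/3
  (0, 0) → f = 0
  (0, 43/6) → f = -86/3

The optimum lies where x_2 = 0 and -9x_1 - 6x_2 = -43.
Solving simultaneously gives x_1 = 43/9, x_2 = 0.

x_1 = 43/9, x_2 = 0, maximum f = 86/3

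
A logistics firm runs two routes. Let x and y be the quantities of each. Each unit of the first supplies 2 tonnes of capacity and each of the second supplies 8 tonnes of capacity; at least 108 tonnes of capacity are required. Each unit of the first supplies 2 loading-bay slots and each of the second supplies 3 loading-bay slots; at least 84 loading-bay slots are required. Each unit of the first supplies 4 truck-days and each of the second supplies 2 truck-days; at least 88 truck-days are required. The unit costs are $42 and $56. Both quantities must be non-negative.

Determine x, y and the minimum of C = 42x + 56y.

x = 12, y = 20, minimum C = 1624

Corner points and C = 42x + 56y:
  (0, 44) → C = 2464
  (54, 0) → C = 2268
  (174/5, 24/5) → C = 8652/5
  (12, 20) → C = 1624
The feasible region is unbounded (it extends along (0, 1), (1, 0)), but C strictly increases along every unbounded feasible direction, so there is no improving ray and the minimum is attained at a vertex.

The binding constraints are 2x + 3y = 84 and 4x + 2y = 88.
Solving simultaneously gives x = 12, y = 20.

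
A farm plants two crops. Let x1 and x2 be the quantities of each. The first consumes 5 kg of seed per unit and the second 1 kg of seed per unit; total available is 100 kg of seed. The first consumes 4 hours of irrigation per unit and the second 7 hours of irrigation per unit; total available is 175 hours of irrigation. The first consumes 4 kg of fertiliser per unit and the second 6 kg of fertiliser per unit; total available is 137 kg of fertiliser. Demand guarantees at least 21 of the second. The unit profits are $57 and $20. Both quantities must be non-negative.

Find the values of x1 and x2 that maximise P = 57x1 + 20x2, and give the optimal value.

Extreme points and P = 57x1 + 20x2:
  (0, 137/6) → P = 1370/3
  (0, 21) → P = 420
  (11/4, 21) → P = 2307/4

x1 = 11/4, x2 = 21, maximum P = 2307/4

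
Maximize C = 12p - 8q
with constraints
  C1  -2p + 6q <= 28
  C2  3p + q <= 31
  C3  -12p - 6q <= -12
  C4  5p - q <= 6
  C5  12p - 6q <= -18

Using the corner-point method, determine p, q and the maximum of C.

p = -1/4, q = 5/2, maximum C = -23

Extreme points and C = 12p - 8q:
  (-8/7, 30/7) → C = -48
  (1, 5) → C = -28
  (-1/4, 5/2) → C = -23

The binding constraints are -12p - 6q = -12 and 12p - 6q = -18.
Solving simultaneously gives p = -1/4, q = 5/2.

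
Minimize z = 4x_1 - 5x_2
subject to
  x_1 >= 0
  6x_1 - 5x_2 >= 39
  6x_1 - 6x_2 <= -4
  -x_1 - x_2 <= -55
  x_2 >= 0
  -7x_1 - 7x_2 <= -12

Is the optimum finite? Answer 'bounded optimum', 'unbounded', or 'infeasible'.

unbounded

From the feasible point (127/3, 43), moving in the direction (5, 6) keeps every constraint satisfied while z decreases without bound.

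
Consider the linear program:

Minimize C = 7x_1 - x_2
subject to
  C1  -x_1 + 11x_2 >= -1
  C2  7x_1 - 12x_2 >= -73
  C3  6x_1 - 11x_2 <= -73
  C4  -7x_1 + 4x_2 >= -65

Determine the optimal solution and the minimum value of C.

x_1 = 73/5, x_2 = 73/5, minimum C = 438/5

Extreme points and C = 7x_1 - x_2:
  (73/5, 73/5) → C = 438/5
  (134/7, 69/4) → C = 467/4
  (19, 17) → C = 116

At the optimal vertex, 7x_1 - 12x_2 = -73 and 6x_1 - 11x_2 = -73.
Solving simultaneously gives x_1 = 73/5, x_2 = 73/5.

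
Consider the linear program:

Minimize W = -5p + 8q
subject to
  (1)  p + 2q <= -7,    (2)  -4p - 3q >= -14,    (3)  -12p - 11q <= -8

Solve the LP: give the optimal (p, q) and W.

p = 65/4, q = -17, minimum W = -869/4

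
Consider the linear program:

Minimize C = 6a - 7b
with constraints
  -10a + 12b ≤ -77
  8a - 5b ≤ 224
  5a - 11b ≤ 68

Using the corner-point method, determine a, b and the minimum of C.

a = 31/50, b = -59/10, minimum C = 2251/50

Feasible corners and C = 6a - 7b:
  (2303/46, 812/23) → C = 1225/23
  (31/50, -59/10) → C = 2251/50
  (236/7, 64/7) → C = 968/7

At the optimal vertex, -10a + 12b = -77 and 5a - 11b = 68.
Solving simultaneously gives a = 31/50, b = -59/10.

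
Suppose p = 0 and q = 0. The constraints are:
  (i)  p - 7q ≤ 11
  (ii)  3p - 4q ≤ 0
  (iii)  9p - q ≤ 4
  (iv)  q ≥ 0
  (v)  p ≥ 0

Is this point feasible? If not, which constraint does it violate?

(i): 0 ≤ 11 ✓
(ii): 0 ≤ 0 ✓
(iii): 0 ≤ 4 ✓
(iv): 0 ≥ 0 ✓
(v): 0 ≥ 0 ✓

feasible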